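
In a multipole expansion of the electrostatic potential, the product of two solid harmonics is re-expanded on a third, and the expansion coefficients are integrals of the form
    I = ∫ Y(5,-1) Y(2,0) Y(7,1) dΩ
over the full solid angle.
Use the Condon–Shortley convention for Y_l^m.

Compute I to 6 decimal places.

-0.232242

Checks pass: Σm=0; 14 even; l₃=7∈[3,7].
(2·5+1)(2·2+1)(2·7+1) = 825
Δ: 0! 10! 4! / 15! → 1/15015
sum: t=0:+1/57600 = 1/57600
3j²(5 2 7; 0 0 0) = Δ·Π!·Σ² = 21/715  (sign -1)
sum: t=0:+1/69120 = 1/69120
3j²(5 2 7; -1 0 1) = Δ·Π!·Σ² = 4/143  (sign +1)
combine: 4πI² = 825·21/715·4/143 = 1260/1859
take √, sign -1: I = -0.23224194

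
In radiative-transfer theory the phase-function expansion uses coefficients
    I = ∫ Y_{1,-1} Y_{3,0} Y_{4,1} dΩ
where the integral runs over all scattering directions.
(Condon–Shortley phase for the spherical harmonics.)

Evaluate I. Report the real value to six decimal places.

m-sum 0 ✓  L=8 even ✓  2≤4≤4 ✓
Π(2lᵢ+1) = 3×7×9 = 189
triangle coeff Δ(1,3,4) = 1/252
Σ_t [0,0]: t=0:+1/36 = 1/36
(3j)²=4/63 [(1 3 4; 0 0 0)], sign=+1
Σ_t [0,0]: t=0:+1/72 = 1/72
(3j)²=5/126 [(1 3 4; -1 0 1)], sign=-1
⇒ 4πI² = 10/21
I = (-1)√(10/21/(4π)) = -0.19466390

-0.194664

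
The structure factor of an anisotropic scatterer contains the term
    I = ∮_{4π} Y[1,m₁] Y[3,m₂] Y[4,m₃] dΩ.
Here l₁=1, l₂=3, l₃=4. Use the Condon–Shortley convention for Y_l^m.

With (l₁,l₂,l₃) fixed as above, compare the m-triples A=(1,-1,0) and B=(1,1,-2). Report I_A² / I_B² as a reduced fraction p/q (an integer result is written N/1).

Shared (l₁,l₂,l₃)=(1,3,4): N and (l;000)² cancel in I_A²/I_B².
A: Δ = 0!·2!·6!/9! = 1/252; Racah Σ t=0..0: t=0:+1/96 = 1/96; ⇒ 3j(1 3 4; 1 -1 0)² = 1/42, sgn +1
B: Δ = 0!·2!·6!/9! = 1/252; Racah Σ t=0..0: t=0:+1/96 = 1/96; ⇒ 3j(1 3 4; 1 1 -2)² = 5/84, sgn +1
I_A²/I_B² = (1/42)/(5/84) = 2/5

2/5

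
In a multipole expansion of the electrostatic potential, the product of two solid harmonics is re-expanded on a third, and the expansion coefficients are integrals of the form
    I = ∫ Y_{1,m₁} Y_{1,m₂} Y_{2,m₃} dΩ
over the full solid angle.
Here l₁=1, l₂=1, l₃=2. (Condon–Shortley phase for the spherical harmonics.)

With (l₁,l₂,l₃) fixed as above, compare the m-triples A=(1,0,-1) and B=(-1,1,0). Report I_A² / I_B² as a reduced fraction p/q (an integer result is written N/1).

3/1

Same 1,1,2: normalisation and zero-m 3j drop out of the ratio.
A: Δ: 0! 2! 2! / 5! → 1/30; sum: t=0:+1/2 = 1/2; 3j²(1 1 2; 1 0 -1) = Δ·Π!·Σ² = 1/10  (sign -1)
B: Δ: 0! 2! 2! / 5! → 1/30; sum: t=0:+1/4 = 1/4; 3j²(1 1 2; -1 1 0) = Δ·Π!·Σ² = 1/30  (sign +1)
I_A²/I_B² = (1/10)/(1/30) = 3/1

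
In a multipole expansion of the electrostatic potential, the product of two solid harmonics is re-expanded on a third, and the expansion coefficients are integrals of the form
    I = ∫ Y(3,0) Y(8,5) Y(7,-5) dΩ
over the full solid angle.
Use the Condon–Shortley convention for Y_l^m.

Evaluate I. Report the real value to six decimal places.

0.109899

Rules hold: Σm=0, L=18 even, 5≤7≤11.
N = 7·17·15 = 1785
Δ = 4!·2!·12!/19! = 1/5290740
Racah Σ t=1..3: t=1:−1/7257600 t=2:+1/2073600 t=3:−1/7257600 = 1/4838400
⇒ 3j(3 8 7; 0 0 0)² = 252/20995, sgn -1
Racah Σ t=1..3: t=1:−1/5748019200 t=2:+1/159667200 t=3:−1/87091200 = -31/5748019200
⇒ 3j(3 8 7; 0 5 -5)² = 961/135660, sgn -1
4πI² = N·(3j₀)²·(3jₘ)² = 60543/398905
I = +1·√(0.151773/4π) = 0.10989863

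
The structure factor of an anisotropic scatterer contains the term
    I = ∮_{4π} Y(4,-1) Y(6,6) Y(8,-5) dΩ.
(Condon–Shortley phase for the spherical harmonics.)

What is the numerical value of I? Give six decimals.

Rules hold: Σm=0, L=18 even, 2≤8≤10.
N = 9·13·17 = 1989
Δ = 2!·6!·10!/19! = 1/23279256
Racah Σ t=0..2: t=0:+1/1658880 t=1:−1/518400 t=2:+1/1658880 = -1/1382400
⇒ 3j(4 6 8; 0 0 0)² = 504/46189, sgn -1
Racah Σ t=2..2: t=2:+1/261273600 = 1/261273600
⇒ 3j(4 6 8; -1 6 -5)² = 55/6783, sgn -1
4πI² = N·(3j₀)²·(3jₘ)² = 1080/6137
I = +1·√(0.175982/4π) = 0.11833927

0.118339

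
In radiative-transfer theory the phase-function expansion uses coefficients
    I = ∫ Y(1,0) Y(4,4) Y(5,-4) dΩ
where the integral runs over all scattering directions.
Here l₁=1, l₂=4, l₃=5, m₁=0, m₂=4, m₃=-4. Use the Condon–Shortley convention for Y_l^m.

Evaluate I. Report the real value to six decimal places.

0.147319

Checks pass: Σm=0; 10 even; l₃=5∈[3,5].
(2·1+1)(2·4+1)(2·5+1) = 297
Δ: 0! 2! 8! / 11! → 1/495
sum: t=0:+1/576 = 1/576
3j²(1 4 5; 0 0 0) = Δ·Π!·Σ² = 5/99  (sign -1)
sum: t=0:+1/40320 = 1/40320
3j²(1 4 5; 0 4 -4) = Δ·Π!·Σ² = 1/55  (sign -1)
combine: 4πI² = 297·5/99·1/55 = 3/11
take √, sign +1: I = 0.14731920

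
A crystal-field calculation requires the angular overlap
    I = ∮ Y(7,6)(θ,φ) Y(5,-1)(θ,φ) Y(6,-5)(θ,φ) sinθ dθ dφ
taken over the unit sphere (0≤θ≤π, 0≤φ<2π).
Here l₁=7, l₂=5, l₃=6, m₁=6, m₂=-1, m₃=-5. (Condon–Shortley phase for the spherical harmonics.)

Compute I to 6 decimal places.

-0.141904

Rules hold: Σm=0, L=18 even, 2≤6≤12.
N = 15·11·13 = 2145
Δ = 6!·8!·4!/19! = 1/174594420
Racah Σ t=1..5: t=1:−1/4147200 t=2:+1/207360 t=3:−1/82944 t=4:+1/207360 t=5:−1/4147200 = -1/345600
⇒ 3j(7 5 6; 0 0 0)² = 420/46189, sgn -1
Racah Σ t=0..1: t=0:+1/87091200 t=1:−1/29030400 = -1/43545600
⇒ 3j(7 5 6; 6 -1 -5)² = 88/6783, sgn +1
4πI² = N·(3j₀)²·(3jₘ)² = 26400/104329
I = -1·√(0.253046/4π) = -0.14190396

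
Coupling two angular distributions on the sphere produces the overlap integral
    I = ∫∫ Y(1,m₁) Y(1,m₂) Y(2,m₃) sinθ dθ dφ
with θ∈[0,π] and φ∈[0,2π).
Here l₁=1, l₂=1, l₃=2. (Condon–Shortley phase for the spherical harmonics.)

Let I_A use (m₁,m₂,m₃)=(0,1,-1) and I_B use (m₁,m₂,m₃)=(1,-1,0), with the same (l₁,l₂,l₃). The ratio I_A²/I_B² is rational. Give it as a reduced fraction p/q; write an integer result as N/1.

3/1

Same 1,1,2: normalisation and zero-m 3j drop out of the ratio.
A: Δ: 0! 2! 2! / 5! → 1/30; sum: t=0:+1/2 = 1/2; 3j²(1 1 2; 0 1 -1) = Δ·Π!·Σ² = 1/10  (sign -1)
B: Δ: 0! 2! 2! / 5! → 1/30; sum: t=0:+1/4 = 1/4; 3j²(1 1 2; 1 -1 0) = Δ·Π!·Σ² = 1/30  (sign +1)
I_A²/I_B² = (1/10)/(1/30) = 3/1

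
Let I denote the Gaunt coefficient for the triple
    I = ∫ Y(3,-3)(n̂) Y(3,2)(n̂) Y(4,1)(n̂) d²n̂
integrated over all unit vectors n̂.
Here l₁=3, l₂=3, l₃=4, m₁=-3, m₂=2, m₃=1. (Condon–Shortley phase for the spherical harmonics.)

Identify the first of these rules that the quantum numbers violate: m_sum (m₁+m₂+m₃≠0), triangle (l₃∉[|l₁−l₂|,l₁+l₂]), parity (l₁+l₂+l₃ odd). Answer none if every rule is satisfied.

none

Σmᵢ = 0  ✓
l₃∈[|l₁−l₂|,l₁+l₂]=[0,6], have l₃=4  ✓
Σlᵢ = 10 ⇒ even  ✓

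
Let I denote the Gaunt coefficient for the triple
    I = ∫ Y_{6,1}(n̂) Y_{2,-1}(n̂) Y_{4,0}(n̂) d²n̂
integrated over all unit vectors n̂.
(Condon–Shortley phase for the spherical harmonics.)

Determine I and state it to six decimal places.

Rules hold: Σm=0, L=12 even, 4≤4≤8.
N = 13·5·9 = 585
Δ = 4!·8!·0!/13! = 1/6435
Racah Σ t=2..2: t=2:+1/2304 = 1/2304
⇒ 3j(6 2 4; 0 0 0)² = 5/143, sgn +1
Racah Σ t=1..1: t=1:−1/3456 = -1/3456
⇒ 3j(6 2 4; 1 -1 0)² = 35/1287, sgn -1
4πI² = N·(3j₀)²·(3jₘ)² = 875/1573
I = -1·√(0.556262/4π) = -0.21039467

-0.210395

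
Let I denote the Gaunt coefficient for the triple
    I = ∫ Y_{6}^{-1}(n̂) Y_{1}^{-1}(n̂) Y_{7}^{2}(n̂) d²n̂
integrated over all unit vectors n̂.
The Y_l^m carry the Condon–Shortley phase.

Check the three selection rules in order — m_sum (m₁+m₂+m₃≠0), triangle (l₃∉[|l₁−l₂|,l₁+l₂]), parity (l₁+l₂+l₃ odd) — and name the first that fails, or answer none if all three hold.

Σmᵢ = 0  ✓
l₃∈[|l₁−l₂|,l₁+l₂]=[5,7], have l₃=7  ✓
Σlᵢ = 14 ⇒ even  ✓

none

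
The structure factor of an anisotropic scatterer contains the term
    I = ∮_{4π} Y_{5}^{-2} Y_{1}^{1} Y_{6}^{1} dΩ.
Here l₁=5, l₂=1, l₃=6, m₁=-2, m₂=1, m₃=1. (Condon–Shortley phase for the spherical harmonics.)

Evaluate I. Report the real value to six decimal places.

-0.129207

Checks pass: Σm=0; 12 even; l₃=6∈[4,6].
(2·5+1)(2·1+1)(2·6+1) = 429
Δ: 0! 10! 2! / 13! → 1/858
sum: t=0:+1/14400 = 1/14400
3j²(5 1 6; 0 0 0) = Δ·Π!·Σ² = 6/143  (sign +1)
sum: t=0:+1/60480 = 1/60480
3j²(5 1 6; -2 1 1) = Δ·Π!·Σ² = 5/429  (sign -1)
combine: 4πI² = 429·6/143·5/429 = 30/143
take √, sign -1: I = -0.12920749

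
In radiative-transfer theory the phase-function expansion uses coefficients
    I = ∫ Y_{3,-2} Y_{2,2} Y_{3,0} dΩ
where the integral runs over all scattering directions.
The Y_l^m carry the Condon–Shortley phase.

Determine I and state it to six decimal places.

-0.188063

Rules hold: Σm=0, L=8 even, 1≤3≤5.
N = 7·5·7 = 245
Δ = 2!·4!·2!/9! = 1/3780
Racah Σ t=0..2: t=0:+1/24 t=1:−1/4 t=2:+1/24 = -1/6
⇒ 3j(3 2 3; 0 0 0)² = 4/105, sgn +1
Racah Σ t=2..2: t=2:+1/24 = 1/24
⇒ 3j(3 2 3; -2 2 0)² = 1/21, sgn -1
4πI² = N·(3j₀)²·(3jₘ)² = 4/9
I = -1·√(0.444444/4π) = -0.18806319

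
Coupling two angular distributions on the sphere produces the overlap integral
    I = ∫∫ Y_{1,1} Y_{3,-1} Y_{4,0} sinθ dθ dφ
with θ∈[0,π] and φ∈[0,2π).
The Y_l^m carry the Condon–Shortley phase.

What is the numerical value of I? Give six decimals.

0.150786

m-sum 0 ✓  L=8 even ✓  2≤4≤4 ✓
Π(2lᵢ+1) = 3×7×9 = 189
triangle coeff Δ(1,3,4) = 1/252
Σ_t [0,0]: t=0:+1/36 = 1/36
(3j)²=4/63 [(1 3 4; 0 0 0)], sign=+1
Σ_t [0,0]: t=0:+1/96 = 1/96
(3j)²=1/42 [(1 3 4; 1 -1 0)], sign=+1
⇒ 4πI² = 2/7
I = (+1)√(2/7/(4π)) = 0.15078601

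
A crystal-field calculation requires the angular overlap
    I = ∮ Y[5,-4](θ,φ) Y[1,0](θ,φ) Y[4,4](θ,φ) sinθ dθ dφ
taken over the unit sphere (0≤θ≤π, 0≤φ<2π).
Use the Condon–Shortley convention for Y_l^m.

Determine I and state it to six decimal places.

m-sum 0 ✓  L=10 even ✓  4≤4≤6 ✓
Π(2lᵢ+1) = 11×3×9 = 297
triangle coeff Δ(5,1,4) = 1/495
Σ_t [1,1]: t=1:−1/576 = -1/576
(3j)²=5/99 [(5 1 4; 0 0 0)], sign=-1
Σ_t [1,1]: t=1:−1/40320 = -1/40320
(3j)²=1/55 [(5 1 4; -4 0 4)], sign=-1
⇒ 4πI² = 3/11
I = (+1)√(3/11/(4π)) = 0.14731920

0.147319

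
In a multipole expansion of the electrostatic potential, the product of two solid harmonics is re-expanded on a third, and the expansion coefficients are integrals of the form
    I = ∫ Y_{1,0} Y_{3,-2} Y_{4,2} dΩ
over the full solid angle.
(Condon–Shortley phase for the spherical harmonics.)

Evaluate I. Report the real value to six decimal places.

0.213244

m-sum 0 ✓  L=8 even ✓  2≤4≤4 ✓
Π(2lᵢ+1) = 3×7×9 = 189
triangle coeff Δ(1,3,4) = 1/252
Σ_t [0,0]: t=0:+1/36 = 1/36
(3j)²=4/63 [(1 3 4; 0 0 0)], sign=+1
Σ_t [0,0]: t=0:+1/120 = 1/120
(3j)²=1/21 [(1 3 4; 0 -2 2)], sign=+1
⇒ 4πI² = 4/7
I = (+1)√(4/7/(4π)) = 0.21324362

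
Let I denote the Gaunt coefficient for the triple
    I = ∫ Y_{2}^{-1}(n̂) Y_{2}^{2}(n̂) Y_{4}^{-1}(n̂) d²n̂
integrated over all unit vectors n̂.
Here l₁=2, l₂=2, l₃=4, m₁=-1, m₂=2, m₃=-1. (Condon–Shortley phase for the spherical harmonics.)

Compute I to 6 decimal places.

-0.090112

Rules hold: Σm=0, L=8 even, 0≤4≤4.
N = 5·5·9 = 225
Δ = 0!·4!·4!/9! = 1/630
Racah Σ t=0..0: t=0:+1/16 = 1/16
⇒ 3j(2 2 4; 0 0 0)² = 2/35, sgn +1
Racah Σ t=0..0: t=0:+1/144 = 1/144
⇒ 3j(2 2 4; -1 2 -1)² = 1/126, sgn -1
4πI² = N·(3j₀)²·(3jₘ)² = 5/49
I = -1·√(0.102041/4π) = -0.09011188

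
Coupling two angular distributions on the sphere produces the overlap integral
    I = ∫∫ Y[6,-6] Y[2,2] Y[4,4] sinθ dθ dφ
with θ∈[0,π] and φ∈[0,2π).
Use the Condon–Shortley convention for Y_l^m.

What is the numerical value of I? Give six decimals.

0.353849

Checks pass: Σm=0; 12 even; l₃=4∈[4,8].
(2·6+1)(2·2+1)(2·4+1) = 585
Δ: 4! 8! 0! / 13! → 1/6435
sum: t=2:+1/2304 = 1/2304
3j²(6 2 4; 0 0 0) = Δ·Π!·Σ² = 5/143  (sign +1)
sum: t=4:+1/967680 = 1/967680
3j²(6 2 4; -6 2 4) = Δ·Π!·Σ² = 1/13  (sign +1)
combine: 4πI² = 585·5/143·1/13 = 225/143
take √, sign +1: I = 0.35384927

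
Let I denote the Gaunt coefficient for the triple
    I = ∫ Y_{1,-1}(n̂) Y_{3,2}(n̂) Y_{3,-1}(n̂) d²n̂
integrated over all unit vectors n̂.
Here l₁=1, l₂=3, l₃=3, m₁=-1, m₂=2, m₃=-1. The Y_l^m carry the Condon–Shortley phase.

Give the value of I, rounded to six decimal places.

0.000000

Σlᵢ=7 odd — θ-integrand is odd under cosθ→−cosθ; I=0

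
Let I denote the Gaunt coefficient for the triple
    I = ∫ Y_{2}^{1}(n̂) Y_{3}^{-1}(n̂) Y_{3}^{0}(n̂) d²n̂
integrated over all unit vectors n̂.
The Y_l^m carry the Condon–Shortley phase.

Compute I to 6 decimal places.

Checks pass: Σm=0; 8 even; l₃=3∈[1,5].
(2·2+1)(2·3+1)(2·3+1) = 245
Δ: 2! 2! 4! / 9! → 1/3780
sum: t=0:+1/24 t=1:−1/4 t=2:+1/24 = -1/6
3j²(2 3 3; 0 0 0) = Δ·Π!·Σ² = 4/105  (sign +1)
sum: t=0:+1/8 t=1:−1/12 = 1/24
3j²(2 3 3; 1 -1 0) = Δ·Π!·Σ² = 1/210  (sign -1)
combine: 4πI² = 245·4/105·1/210 = 2/45
take √, sign -1: I = -0.05947080

-0.059471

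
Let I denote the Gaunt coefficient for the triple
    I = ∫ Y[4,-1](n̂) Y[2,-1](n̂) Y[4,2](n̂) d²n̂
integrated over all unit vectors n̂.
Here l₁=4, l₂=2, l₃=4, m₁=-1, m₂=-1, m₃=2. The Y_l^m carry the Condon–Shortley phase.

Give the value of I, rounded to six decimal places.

0.127700

Rules hold: Σm=0, L=10 even, 2≤4≤6.
N = 9·5·9 = 405
Δ = 2!·6!·2!/11! = 1/13860
Racah Σ t=0..2: t=0:+1/192 t=1:−1/36 t=2:+1/192 = -5/288
⇒ 3j(4 2 4; 0 0 0)² = 20/693, sgn -1
Racah Σ t=0..1: t=0:+1/240 t=1:−1/96 = -1/160
⇒ 3j(4 2 4; -1 -1 2)² = 27/1540, sgn -1
4πI² = N·(3j₀)²·(3jₘ)² = 1215/5929
I = +1·√(0.204925/4π) = 0.12770047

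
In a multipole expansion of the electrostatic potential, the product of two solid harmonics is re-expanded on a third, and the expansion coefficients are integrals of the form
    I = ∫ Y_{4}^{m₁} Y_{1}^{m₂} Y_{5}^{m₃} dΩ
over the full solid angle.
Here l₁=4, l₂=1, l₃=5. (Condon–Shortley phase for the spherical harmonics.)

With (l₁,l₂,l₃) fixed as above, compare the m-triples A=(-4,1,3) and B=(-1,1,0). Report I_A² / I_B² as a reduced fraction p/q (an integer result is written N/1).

Same 4,1,5: normalisation and zero-m 3j drop out of the ratio.
A: Δ: 0! 8! 2! / 11! → 1/495; sum: t=0:+1/80640 = 1/80640; 3j²(4 1 5; -4 1 3) = Δ·Π!·Σ² = 1/495  (sign +1)
B: Δ: 0! 8! 2! / 11! → 1/495; sum: t=0:+1/1440 = 1/1440; 3j²(4 1 5; -1 1 0) = Δ·Π!·Σ² = 2/99  (sign -1)
I_A²/I_B² = (1/495)/(2/99) = 1/10

1/10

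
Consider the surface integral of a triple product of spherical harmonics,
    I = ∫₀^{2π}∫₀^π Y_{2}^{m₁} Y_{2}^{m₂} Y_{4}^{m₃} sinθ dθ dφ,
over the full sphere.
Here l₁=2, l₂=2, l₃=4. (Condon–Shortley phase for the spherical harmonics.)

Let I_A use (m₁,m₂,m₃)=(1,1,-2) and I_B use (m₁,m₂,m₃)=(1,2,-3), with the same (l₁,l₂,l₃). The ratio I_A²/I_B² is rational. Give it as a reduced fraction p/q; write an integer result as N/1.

8/7

l's match ⇒ only the (l;m) 3-j factors differ between A and B.
A: triangle coeff Δ(2,2,4) = 1/630; Σ_t [0,0]: t=0:+1/36 = 1/36; (3j)²=4/63 [(2 2 4; 1 1 -2)], sign=+1
B: triangle coeff Δ(2,2,4) = 1/630; Σ_t [0,0]: t=0:+1/144 = 1/144; (3j)²=1/18 [(2 2 4; 1 2 -3)], sign=-1
I_A²/I_B² = (4/63)/(1/18) = 8/7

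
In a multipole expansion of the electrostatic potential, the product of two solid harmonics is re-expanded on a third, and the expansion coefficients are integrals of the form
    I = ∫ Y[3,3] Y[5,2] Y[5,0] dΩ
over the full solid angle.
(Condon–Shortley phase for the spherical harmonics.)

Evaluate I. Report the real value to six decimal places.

Σmᵢ = 5 ≠ 0, so the φ-integral vanishes; I = 0

0.000000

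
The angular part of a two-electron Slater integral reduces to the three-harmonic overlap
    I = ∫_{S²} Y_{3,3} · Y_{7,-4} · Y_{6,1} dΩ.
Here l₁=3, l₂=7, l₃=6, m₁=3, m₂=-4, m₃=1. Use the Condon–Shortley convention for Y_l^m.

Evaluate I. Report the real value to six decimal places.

Checks pass: Σm=0; 16 even; l₃=6∈[4,10].
(2·3+1)(2·7+1)(2·6+1) = 1365
Δ: 4! 2! 10! / 17! → 1/2042040
sum: t=1:−1/207360 t=2:+1/57600 t=3:−1/207360 = 1/129600
3j²(3 7 6; 0 0 0) = Δ·Π!·Σ² = 168/12155  (sign +1)
sum: t=0:+1/1451520 = 1/1451520
3j²(3 7 6; 3 -4 1) = Δ·Π!·Σ² = 75/3094  (sign -1)
combine: 4πI² = 1365·168/12155·75/3094 = 18900/41327
take √, sign -1: I = -0.19076954

-0.190770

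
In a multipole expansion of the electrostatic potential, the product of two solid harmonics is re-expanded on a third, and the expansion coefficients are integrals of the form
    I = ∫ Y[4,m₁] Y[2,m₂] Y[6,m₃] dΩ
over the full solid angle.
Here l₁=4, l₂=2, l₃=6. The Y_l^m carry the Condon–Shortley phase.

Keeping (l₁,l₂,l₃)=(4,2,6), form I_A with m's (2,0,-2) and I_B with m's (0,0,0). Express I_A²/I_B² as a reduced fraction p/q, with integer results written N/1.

56/75

l's match ⇒ only the (l;m) 3-j factors differ between A and B.
A: triangle coeff Δ(4,2,6) = 1/6435; Σ_t [0,0]: t=0:+1/5760 = 1/5760; (3j)²=56/2145 [(4 2 6; 2 0 -2)], sign=+1
B: triangle coeff Δ(4,2,6) = 1/6435; Σ_t [0,0]: t=0:+1/2304 = 1/2304; (3j)²=5/143 [(4 2 6; 0 0 0)], sign=+1
I_A²/I_B² = (56/2145)/(5/143) = 56/75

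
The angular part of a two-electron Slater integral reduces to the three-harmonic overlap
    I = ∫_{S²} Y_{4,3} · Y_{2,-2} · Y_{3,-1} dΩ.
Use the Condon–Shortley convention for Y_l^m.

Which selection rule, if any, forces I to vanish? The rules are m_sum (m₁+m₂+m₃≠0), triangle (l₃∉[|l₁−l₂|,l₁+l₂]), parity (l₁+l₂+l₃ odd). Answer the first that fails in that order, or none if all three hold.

parity

azimuthal sum: 3 − 2 − 1 = 0  ✓
2 ≤ 3 ≤ 6 (triangle on l)  ✓
L = 4 + 2 + 3 = 9 (odd)  ✗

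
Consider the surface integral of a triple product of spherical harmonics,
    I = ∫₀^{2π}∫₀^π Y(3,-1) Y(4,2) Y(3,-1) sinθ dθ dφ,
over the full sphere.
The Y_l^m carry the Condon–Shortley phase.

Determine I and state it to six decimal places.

0.162193

Rules hold: Σm=0, L=10 even, 1≤3≤7.
N = 7·9·7 = 441
Δ = 4!·2!·4!/11! = 1/34650
Racah Σ t=1..3: t=1:−1/72 t=2:+1/16 t=3:−1/72 = 5/144
⇒ 3j(3 4 3; 0 0 0)² = 2/77, sgn -1
Racah Σ t=2..4: t=2:+1/192 t=3:−1/36 t=4:+1/192 = -5/288
⇒ 3j(3 4 3; -1 2 -1)² = 20/693, sgn -1
4πI² = N·(3j₀)²·(3jₘ)² = 40/121
I = +1·√(0.330579/4π) = 0.16219310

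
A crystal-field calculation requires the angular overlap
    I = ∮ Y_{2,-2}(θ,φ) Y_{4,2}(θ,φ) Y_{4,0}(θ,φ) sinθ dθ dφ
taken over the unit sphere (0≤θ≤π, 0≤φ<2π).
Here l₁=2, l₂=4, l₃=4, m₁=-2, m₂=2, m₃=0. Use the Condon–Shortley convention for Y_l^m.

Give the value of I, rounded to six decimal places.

m-sum 0 ✓  L=10 even ✓  2≤4≤6 ✓
Π(2lᵢ+1) = 5×9×9 = 405
triangle coeff Δ(2,4,4) = 1/13860
Σ_t [0,2]: t=0:+1/192 t=1:−1/36 t=2:+1/192 = -5/288
(3j)²=20/693 [(2 4 4; 0 0 0)], sign=-1
Σ_t [2,2]: t=2:+1/192 = 1/192
(3j)²=3/77 [(2 4 4; -2 2 0)], sign=+1
⇒ 4πI² = 2700/5929
I = (-1)√(2700/5929/(4π)) = -0.19036462

-0.190365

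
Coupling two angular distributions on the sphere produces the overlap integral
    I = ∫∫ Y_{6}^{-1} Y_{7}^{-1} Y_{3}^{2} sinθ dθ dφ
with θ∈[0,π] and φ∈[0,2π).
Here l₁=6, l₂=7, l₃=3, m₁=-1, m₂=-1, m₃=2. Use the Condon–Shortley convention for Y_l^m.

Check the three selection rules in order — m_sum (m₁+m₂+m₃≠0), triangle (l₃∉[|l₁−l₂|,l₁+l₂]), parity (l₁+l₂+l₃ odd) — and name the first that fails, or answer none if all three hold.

none

Σmᵢ = 0  ✓
l₃∈[|l₁−l₂|,l₁+l₂]=[1,13], have l₃=3  ✓
Σlᵢ = 16 ⇒ even  ✓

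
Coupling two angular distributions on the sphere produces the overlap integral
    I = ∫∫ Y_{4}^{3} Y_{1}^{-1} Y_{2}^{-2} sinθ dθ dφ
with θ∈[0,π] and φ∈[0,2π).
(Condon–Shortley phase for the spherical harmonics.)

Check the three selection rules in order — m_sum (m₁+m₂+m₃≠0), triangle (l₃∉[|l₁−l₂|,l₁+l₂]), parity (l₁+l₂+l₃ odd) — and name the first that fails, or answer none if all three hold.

Σmᵢ = 0  ✓
l₃∈[|l₁−l₂|,l₁+l₂]=[3,5], have l₃=2  ✗
Σlᵢ = 7 ⇒ odd

triangle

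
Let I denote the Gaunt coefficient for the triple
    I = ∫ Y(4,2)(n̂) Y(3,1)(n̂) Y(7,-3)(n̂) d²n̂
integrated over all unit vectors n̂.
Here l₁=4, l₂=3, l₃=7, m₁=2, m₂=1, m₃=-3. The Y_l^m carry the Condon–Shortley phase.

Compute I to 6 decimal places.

Checks pass: Σm=0; 14 even; l₃=7∈[1,7].
(2·4+1)(2·3+1)(2·7+1) = 945
Δ: 0! 8! 6! / 15! → 1/45045
sum: t=0:+1/20736 = 1/20736
3j²(4 3 7; 0 0 0) = Δ·Π!·Σ² = 35/1287  (sign -1)
sum: t=0:+1/69120 = 1/69120
3j²(4 3 7; 2 1 -3) = Δ·Π!·Σ² = 4/143  (sign +1)
combine: 4πI² = 945·35/1287·4/143 = 14700/20449
take √, sign -1: I = -0.23917605

-0.239176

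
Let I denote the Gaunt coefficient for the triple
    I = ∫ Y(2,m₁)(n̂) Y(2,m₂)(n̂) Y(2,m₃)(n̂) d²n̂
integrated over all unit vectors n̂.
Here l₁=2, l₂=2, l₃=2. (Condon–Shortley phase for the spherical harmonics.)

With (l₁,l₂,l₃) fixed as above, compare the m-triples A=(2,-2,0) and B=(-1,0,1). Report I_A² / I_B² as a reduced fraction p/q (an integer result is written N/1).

4/1

l's match ⇒ only the (l;m) 3-j factors differ between A and B.
A: triangle coeff Δ(2,2,2) = 1/630; Σ_t [0,0]: t=0:+1/8 = 1/8; (3j)²=2/35 [(2 2 2; 2 -2 0)], sign=+1
B: triangle coeff Δ(2,2,2) = 1/630; Σ_t [1,2]: t=1:−1/2 t=2:+1/4 = -1/4; (3j)²=1/70 [(2 2 2; -1 0 1)], sign=+1
I_A²/I_B² = (2/35)/(1/70) = 4/1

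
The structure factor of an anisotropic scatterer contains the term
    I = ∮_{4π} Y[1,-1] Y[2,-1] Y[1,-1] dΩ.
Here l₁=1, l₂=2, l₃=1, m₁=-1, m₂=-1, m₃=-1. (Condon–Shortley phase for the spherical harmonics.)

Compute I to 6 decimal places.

0.000000

Σmᵢ = -3 ≠ 0, so the φ-integral vanishes; I = 0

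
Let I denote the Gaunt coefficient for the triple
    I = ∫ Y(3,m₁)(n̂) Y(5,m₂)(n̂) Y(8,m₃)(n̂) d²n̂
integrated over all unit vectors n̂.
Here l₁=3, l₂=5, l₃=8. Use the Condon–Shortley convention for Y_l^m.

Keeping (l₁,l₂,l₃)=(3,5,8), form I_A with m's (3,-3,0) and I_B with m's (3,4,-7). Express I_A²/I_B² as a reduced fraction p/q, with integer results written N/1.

l's match ⇒ only the (l;m) 3-j factors differ between A and B.
A: triangle coeff Δ(3,5,8) = 1/136136; Σ_t [0,0]: t=0:+1/58060800 = 1/58060800; (3j)²=1/4862 [(3 5 8; 3 -3 0)], sign=+1
B: triangle coeff Δ(3,5,8) = 1/136136; Σ_t [0,0]: t=0:+1/261273600 = 1/261273600; (3j)²=5/136 [(3 5 8; 3 4 -7)], sign=-1
I_A²/I_B² = (1/4862)/(5/136) = 4/715

4/715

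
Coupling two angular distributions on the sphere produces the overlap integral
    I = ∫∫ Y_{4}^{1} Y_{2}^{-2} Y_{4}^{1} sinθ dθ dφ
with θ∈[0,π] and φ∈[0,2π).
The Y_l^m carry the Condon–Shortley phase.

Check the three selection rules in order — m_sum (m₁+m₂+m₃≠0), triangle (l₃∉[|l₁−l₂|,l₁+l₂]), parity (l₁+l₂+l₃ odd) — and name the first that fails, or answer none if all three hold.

azimuthal sum: 1 − 2 + 1 = 0  ✓
2 ≤ 4 ≤ 6 (triangle on l)  ✓
L = 4 + 2 + 4 = 10 (even)  ✓

none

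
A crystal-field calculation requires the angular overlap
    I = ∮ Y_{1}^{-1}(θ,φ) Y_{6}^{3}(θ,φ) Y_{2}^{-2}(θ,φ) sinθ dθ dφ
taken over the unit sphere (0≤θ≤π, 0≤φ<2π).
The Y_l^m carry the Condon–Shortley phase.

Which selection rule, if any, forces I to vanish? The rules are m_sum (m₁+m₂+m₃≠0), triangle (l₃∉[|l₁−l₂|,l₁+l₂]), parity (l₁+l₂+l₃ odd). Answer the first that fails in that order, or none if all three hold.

triangle

m₁+m₂+m₃ = -1 + 3 − 2 = 0  ✓
triangle: |1−6|=5 ≤ l₃=2 ≤ 1+6=7  ✗
parity: l₁+l₂+l₃ = 9 is odd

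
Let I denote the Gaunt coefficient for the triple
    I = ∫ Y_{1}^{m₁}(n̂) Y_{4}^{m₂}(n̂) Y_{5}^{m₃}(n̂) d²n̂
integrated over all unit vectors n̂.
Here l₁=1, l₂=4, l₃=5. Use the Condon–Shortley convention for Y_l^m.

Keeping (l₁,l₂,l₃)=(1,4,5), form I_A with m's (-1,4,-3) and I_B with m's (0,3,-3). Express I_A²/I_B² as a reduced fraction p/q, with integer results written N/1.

l's match ⇒ only the (l;m) 3-j factors differ between A and B.
A: triangle coeff Δ(1,4,5) = 1/495; Σ_t [0,0]: t=0:+1/80640 = 1/80640; (3j)²=1/495 [(1 4 5; -1 4 -3)], sign=+1
B: triangle coeff Δ(1,4,5) = 1/495; Σ_t [0,0]: t=0:+1/5040 = 1/5040; (3j)²=16/495 [(1 4 5; 0 3 -3)], sign=+1
I_A²/I_B² = (1/495)/(16/495) = 1/16

1/16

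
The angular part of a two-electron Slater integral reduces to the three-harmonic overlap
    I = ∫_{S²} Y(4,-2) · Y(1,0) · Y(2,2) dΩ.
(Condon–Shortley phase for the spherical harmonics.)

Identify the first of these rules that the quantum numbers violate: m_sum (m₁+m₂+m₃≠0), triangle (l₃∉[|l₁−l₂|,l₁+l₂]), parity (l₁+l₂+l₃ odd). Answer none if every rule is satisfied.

triangle

azimuthal sum: -2 + 0 + 2 = 0  ✓
3 ≤ 2 ≤ 5 (triangle on l)  ✗
L = 4 + 1 + 2 = 7 (odd)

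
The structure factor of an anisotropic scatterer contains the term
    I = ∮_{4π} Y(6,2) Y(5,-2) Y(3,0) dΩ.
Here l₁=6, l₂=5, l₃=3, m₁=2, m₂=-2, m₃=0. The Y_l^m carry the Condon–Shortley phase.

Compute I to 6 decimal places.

0.058844

Checks pass: Σm=0; 14 even; l₃=3∈[1,11].
(2·6+1)(2·5+1)(2·3+1) = 1001
Δ: 8! 4! 2! / 15! → 1/675675
sum: t=3:−1/8640 t=4:+1/2304 t=5:−1/8640 = 7/34560
3j²(6 5 3; 0 0 0) = Δ·Π!·Σ² = 7/429  (sign -1)
sum: t=1:−1/60480 t=2:+1/5760 t=3:−1/8640 = 1/24192
3j²(6 5 3; 2 -2 0) = Δ·Π!·Σ² = 8/3003  (sign -1)
combine: 4πI² = 1001·7/429·8/3003 = 56/1287
take √, sign +1: I = 0.05884368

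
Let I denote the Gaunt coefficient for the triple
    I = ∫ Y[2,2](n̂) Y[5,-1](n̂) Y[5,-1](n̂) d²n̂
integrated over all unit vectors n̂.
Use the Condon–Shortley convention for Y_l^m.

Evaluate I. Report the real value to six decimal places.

0.198089

m-sum 0 ✓  L=12 even ✓  3≤5≤7 ✓
Π(2lᵢ+1) = 5×11×11 = 605
triangle coeff Δ(2,5,5) = 1/38610
Σ_t [0,2]: t=0:+1/2880 t=1:−1/576 t=2:+1/2880 = -1/960
(3j)²=10/429 [(2 5 5; 0 0 0)], sign=+1
Σ_t [0,0]: t=0:+1/2304 = 1/2304
(3j)²=5/143 [(2 5 5; 2 -1 -1)], sign=+1
⇒ 4πI² = 250/507
I = (+1)√(250/507/(4π)) = 0.19808933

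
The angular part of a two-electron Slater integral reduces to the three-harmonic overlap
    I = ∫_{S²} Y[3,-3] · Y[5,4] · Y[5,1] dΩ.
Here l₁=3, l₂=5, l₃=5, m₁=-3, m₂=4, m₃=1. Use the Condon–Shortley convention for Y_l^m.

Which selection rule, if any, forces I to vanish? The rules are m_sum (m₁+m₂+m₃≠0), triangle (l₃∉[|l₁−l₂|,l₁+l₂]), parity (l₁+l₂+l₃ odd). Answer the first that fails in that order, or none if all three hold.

m_sum

m₁+m₂+m₃ = -3 + 4 + 1 = 2  ✗
triangle: |3−5|=2 ≤ l₃=5 ≤ 3+5=8
parity: l₁+l₂+l₃ = 13 is odd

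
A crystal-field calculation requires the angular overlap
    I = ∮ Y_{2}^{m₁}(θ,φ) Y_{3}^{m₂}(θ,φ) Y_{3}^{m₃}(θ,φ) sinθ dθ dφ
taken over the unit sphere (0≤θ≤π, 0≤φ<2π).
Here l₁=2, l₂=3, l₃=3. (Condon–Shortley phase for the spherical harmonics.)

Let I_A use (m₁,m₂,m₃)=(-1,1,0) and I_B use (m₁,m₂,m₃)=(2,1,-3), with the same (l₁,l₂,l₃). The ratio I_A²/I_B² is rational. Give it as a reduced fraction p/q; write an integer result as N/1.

1/5

l's match ⇒ only the (l;m) 3-j factors differ between A and B.
A: triangle coeff Δ(2,3,3) = 1/3780; Σ_t [1,2]: t=1:−1/12 t=2:+1/8 = 1/24; (3j)²=1/210 [(2 3 3; -1 1 0)], sign=-1
B: triangle coeff Δ(2,3,3) = 1/3780; Σ_t [0,0]: t=0:+1/96 = 1/96; (3j)²=1/42 [(2 3 3; 2 1 -3)], sign=+1
I_A²/I_B² = (1/210)/(1/42) = 1/5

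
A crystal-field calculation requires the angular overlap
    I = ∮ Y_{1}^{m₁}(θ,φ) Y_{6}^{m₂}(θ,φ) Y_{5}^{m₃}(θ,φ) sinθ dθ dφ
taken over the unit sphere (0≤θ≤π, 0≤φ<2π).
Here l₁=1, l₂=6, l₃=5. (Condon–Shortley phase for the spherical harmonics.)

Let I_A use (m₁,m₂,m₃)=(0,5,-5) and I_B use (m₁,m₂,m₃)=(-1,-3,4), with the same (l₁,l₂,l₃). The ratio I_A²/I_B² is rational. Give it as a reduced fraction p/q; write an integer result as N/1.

11/3

l's match ⇒ only the (l;m) 3-j factors differ between A and B.
A: triangle coeff Δ(1,6,5) = 1/858; Σ_t [1,1]: t=1:−1/3628800 = -1/3628800; (3j)²=1/78 [(1 6 5; 0 5 -5)], sign=-1
B: triangle coeff Δ(1,6,5) = 1/858; Σ_t [2,2]: t=2:+1/725760 = 1/725760; (3j)²=1/286 [(1 6 5; -1 -3 4)], sign=-1
I_A²/I_B² = (1/78)/(1/286) = 11/3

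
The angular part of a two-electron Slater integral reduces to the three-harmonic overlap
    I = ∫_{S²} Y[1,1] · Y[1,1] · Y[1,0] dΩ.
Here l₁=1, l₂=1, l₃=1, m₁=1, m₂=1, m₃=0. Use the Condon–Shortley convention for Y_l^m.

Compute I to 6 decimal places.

1 + 1 + 0 = 2 ≠ 0: azimuthal integral kills it; I = 0

0.000000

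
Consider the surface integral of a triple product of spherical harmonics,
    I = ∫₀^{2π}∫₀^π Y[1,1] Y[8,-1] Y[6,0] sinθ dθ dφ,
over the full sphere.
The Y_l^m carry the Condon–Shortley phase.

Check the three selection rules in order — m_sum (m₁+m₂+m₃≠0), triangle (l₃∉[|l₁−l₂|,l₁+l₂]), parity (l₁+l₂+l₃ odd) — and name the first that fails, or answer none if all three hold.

triangle

m₁+m₂+m₃ = 1 − 1 + 0 = 0  ✓
triangle: |1−8|=7 ≤ l₃=6 ≤ 1+8=9  ✗
parity: l₁+l₂+l₃ = 15 is odd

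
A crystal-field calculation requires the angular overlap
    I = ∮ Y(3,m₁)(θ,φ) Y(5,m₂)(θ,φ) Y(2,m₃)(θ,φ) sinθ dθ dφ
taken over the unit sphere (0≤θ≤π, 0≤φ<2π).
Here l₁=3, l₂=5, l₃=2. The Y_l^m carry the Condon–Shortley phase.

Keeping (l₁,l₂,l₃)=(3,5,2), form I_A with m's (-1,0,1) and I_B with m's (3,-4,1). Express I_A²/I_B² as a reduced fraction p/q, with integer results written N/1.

25/42

Same 3,5,2: normalisation and zero-m 3j drop out of the ratio.
A: Δ: 6! 0! 4! / 11! → 1/2310; sum: t=4:+1/288 = 1/288; 3j²(3 5 2; -1 0 1) = Δ·Π!·Σ² = 5/231  (sign -1)
B: Δ: 6! 0! 4! / 11! → 1/2310; sum: t=0:+1/4320 = 1/4320; 3j²(3 5 2; 3 -4 1) = Δ·Π!·Σ² = 2/55  (sign -1)
I_A²/I_B² = (5/231)/(2/55) = 25/42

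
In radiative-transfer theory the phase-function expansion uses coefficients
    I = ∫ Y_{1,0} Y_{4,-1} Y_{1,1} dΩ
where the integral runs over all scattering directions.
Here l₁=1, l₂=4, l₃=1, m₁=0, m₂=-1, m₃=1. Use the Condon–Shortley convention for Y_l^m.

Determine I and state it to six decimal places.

0.000000

l₃=1 ∉ [3,5] — triangle fails ⇒ I = 0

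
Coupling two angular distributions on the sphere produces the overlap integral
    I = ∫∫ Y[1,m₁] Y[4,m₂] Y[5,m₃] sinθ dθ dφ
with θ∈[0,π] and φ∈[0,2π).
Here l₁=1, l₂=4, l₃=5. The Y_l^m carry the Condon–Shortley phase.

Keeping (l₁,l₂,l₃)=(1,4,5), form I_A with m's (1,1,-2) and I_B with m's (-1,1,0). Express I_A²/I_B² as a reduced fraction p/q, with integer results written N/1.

21/10

l's match ⇒ only the (l;m) 3-j factors differ between A and B.
A: triangle coeff Δ(1,4,5) = 1/495; Σ_t [0,0]: t=0:+1/1440 = 1/1440; (3j)²=7/165 [(1 4 5; 1 1 -2)], sign=-1
B: triangle coeff Δ(1,4,5) = 1/495; Σ_t [0,0]: t=0:+1/1440 = 1/1440; (3j)²=2/99 [(1 4 5; -1 1 0)], sign=-1
I_A²/I_B² = (7/165)/(2/99) = 21/10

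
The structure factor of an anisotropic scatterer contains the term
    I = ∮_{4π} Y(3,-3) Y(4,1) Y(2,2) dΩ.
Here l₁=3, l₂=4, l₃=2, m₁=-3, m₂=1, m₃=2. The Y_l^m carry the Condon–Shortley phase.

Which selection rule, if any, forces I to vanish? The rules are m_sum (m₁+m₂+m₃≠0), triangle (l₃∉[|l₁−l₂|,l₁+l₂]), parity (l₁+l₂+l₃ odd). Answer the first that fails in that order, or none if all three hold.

parity

m₁+m₂+m₃ = -3 + 1 + 2 = 0  ✓
triangle: |3−4|=1 ≤ l₃=2 ≤ 3+4=7  ✓
parity: l₁+l₂+l₃ = 9 is odd  ✗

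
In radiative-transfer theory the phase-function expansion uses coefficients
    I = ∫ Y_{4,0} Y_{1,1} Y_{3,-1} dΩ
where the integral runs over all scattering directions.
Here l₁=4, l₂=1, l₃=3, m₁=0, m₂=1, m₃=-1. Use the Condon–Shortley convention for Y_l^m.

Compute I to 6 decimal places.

0.150786

Checks pass: Σm=0; 8 even; l₃=3∈[3,5].
(2·4+1)(2·1+1)(2·3+1) = 189
Δ: 2! 6! 0! / 9! → 1/252
sum: t=1:−1/36 = -1/36
3j²(4 1 3; 0 0 0) = Δ·Π!·Σ² = 4/63  (sign +1)
sum: t=2:+1/96 = 1/96
3j²(4 1 3; 0 1 -1) = Δ·Π!·Σ² = 1/42  (sign +1)
combine: 4πI² = 189·4/63·1/42 = 2/7
take √, sign +1: I = 0.15078601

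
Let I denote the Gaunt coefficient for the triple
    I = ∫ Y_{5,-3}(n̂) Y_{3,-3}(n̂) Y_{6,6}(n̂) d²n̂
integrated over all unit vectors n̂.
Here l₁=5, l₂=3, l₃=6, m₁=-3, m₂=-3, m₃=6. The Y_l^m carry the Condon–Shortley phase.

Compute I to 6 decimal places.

-0.119512

Checks pass: Σm=0; 14 even; l₃=6∈[2,8].
(2·5+1)(2·3+1)(2·6+1) = 1001
Δ: 2! 8! 4! / 15! → 1/675675
sum: t=0:+1/8640 t=1:−1/2304 t=2:+1/8640 = -7/34560
3j²(5 3 6; 0 0 0) = Δ·Π!·Σ² = 7/429  (sign -1)
sum: t=0:+1/1935360 = 1/1935360
3j²(5 3 6; -3 -3 6) = Δ·Π!·Σ² = 1/91  (sign +1)
combine: 4πI² = 1001·7/429·1/91 = 7/39
take √, sign -1: I = -0.11951207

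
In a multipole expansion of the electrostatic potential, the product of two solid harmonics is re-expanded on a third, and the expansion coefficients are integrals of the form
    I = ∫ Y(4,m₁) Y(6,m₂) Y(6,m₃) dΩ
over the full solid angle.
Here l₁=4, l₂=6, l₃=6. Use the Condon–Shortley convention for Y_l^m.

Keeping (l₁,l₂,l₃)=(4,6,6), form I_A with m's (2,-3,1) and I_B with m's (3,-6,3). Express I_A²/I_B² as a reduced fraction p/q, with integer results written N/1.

l's match ⇒ only the (l;m) 3-j factors differ between A and B.
A: triangle coeff Δ(4,6,6) = 1/15315300; Σ_t [0,2]: t=0:+1/69120 t=1:−1/51840 t=2:+1/483840 = -1/362880; (3j)²=16/17017 [(4 6 6; 2 -3 1)], sign=+1
B: triangle coeff Δ(4,6,6) = 1/15315300; Σ_t [0,0]: t=0:+1/5806080 = 1/5806080; (3j)²=9/884 [(4 6 6; 3 -6 3)], sign=-1
I_A²/I_B² = (16/17017)/(9/884) = 64/693

64/693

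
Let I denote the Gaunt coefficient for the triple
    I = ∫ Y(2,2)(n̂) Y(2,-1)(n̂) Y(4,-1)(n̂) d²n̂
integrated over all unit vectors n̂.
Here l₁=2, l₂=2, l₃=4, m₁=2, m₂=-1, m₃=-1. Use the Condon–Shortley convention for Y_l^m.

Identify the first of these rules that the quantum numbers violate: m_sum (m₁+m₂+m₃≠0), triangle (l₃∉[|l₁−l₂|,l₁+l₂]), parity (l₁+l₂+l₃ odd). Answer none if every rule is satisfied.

m₁+m₂+m₃ = 2 − 1 − 1 = 0  ✓
triangle: |2−2|=0 ≤ l₃=4 ≤ 2+2=4  ✓
parity: l₁+l₂+l₃ = 8 is even  ✓

none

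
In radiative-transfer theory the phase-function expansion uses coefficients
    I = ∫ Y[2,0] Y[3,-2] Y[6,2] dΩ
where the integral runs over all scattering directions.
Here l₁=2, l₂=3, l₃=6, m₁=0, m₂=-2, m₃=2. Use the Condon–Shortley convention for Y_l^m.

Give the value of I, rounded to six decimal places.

|2−3|≤6≤2+3 violated ⇒ I = 0

0.000000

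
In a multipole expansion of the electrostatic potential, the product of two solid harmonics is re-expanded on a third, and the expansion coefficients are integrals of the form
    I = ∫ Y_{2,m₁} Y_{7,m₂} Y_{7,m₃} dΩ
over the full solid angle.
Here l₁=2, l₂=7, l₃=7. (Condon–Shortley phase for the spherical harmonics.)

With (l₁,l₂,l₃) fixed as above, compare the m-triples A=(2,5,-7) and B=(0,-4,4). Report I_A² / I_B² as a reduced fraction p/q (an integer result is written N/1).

273/32

Same 2,7,7: normalisation and zero-m 3j drop out of the ratio.
A: Δ: 2! 2! 12! / 17! → 1/185640; sum: t=0:+1/1916006400 = 1/1916006400; 3j²(2 7 7; 2 5 -7) = Δ·Π!·Σ² = 1/340  (sign +1)
B: Δ: 2! 2! 12! / 17! → 1/185640; sum: t=0:+1/8709120 t=1:−1/7257600 t=2:+1/159667200 = -1/59875200; 3j²(2 7 7; 0 -4 4) = Δ·Π!·Σ² = 8/23205  (sign +1)
I_A²/I_B² = (1/340)/(8/23205) = 273/32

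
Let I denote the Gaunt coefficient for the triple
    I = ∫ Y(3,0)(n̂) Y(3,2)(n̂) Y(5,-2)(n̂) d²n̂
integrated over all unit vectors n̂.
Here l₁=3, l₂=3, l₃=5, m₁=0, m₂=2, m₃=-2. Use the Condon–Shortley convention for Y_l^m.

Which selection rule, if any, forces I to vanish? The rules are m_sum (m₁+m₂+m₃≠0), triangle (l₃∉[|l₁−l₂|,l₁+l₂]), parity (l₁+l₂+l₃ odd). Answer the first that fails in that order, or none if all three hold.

azimuthal sum: 0 + 2 − 2 = 0  ✓
0 ≤ 5 ≤ 6 (triangle on l)  ✓
L = 3 + 3 + 5 = 11 (odd)  ✗

parity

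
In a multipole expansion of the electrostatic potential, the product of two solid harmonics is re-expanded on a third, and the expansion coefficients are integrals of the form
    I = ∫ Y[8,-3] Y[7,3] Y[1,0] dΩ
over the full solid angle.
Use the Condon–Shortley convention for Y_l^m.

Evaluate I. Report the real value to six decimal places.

-0.226917

m-sum 0 ✓  L=16 even ✓  1≤1≤15 ✓
Π(2lᵢ+1) = 17×15×3 = 765
triangle coeff Δ(8,7,1) = 1/2040
Σ_t [7,7]: t=7:−1/25401600 = -1/25401600
(3j)²=8/255 [(8 7 1; 0 0 0)], sign=+1
Σ_t [10,10]: t=10:+1/87091200 = 1/87091200
(3j)²=11/408 [(8 7 1; -3 3 0)], sign=-1
⇒ 4πI² = 11/17
I = (-1)√(11/17/(4π)) = -0.22691696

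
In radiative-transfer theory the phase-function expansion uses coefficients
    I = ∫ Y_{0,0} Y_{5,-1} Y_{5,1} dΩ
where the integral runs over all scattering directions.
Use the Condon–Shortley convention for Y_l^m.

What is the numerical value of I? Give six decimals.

Checks pass: Σm=0; 10 even; l₃=5∈[5,5].
(2·0+1)(2·5+1)(2·5+1) = 121
Δ: 0! 0! 10! / 11! → 1/11
sum: t=0:+1/14400 = 1/14400
3j²(0 5 5; 0 0 0) = Δ·Π!·Σ² = 1/11  (sign -1)
sum: t=0:+1/17280 = 1/17280
3j²(0 5 5; 0 -1 1) = Δ·Π!·Σ² = 1/11  (sign +1)
combine: 4πI² = 121·1/11·1/11 = 1/1
take √, sign -1: I = -0.28209479

-0.282095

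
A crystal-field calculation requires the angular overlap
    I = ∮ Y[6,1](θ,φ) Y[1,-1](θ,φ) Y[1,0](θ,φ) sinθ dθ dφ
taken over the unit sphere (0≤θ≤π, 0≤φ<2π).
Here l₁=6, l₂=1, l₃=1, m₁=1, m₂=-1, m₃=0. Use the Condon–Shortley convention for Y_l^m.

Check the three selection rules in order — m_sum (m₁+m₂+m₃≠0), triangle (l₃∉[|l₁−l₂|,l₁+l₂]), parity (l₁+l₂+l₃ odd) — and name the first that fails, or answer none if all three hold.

triangle

m₁+m₂+m₃ = 1 − 1 + 0 = 0  ✓
triangle: |6−1|=5 ≤ l₃=1 ≤ 6+1=7  ✗
parity: l₁+l₂+l₃ = 8 is even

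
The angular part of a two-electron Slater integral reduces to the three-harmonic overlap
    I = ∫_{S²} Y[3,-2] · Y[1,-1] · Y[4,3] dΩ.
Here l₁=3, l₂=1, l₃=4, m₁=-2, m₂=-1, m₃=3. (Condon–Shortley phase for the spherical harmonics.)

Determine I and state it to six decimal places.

Checks pass: Σm=0; 8 even; l₃=4∈[2,4].
(2·3+1)(2·1+1)(2·4+1) = 189
Δ: 0! 6! 2! / 9! → 1/252
sum: t=0:+1/36 = 1/36
3j²(3 1 4; 0 0 0) = Δ·Π!·Σ² = 4/63  (sign +1)
sum: t=0:+1/240 = 1/240
3j²(3 1 4; -2 -1 3) = Δ·Π!·Σ² = 1/12  (sign -1)
combine: 4πI² = 189·4/63·1/12 = 1/1
take √, sign -1: I = -0.28209479

-0.282095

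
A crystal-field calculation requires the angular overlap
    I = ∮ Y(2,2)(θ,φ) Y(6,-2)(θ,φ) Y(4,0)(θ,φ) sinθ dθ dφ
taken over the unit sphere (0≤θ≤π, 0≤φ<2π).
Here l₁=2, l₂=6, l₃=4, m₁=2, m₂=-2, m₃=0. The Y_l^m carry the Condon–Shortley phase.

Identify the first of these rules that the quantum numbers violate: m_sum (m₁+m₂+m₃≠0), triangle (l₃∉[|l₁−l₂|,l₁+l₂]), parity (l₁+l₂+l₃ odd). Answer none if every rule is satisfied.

none

m₁+m₂+m₃ = 2 − 2 + 0 = 0  ✓
triangle: |2−6|=4 ≤ l₃=4 ≤ 2+6=8  ✓
parity: l₁+l₂+l₃ = 12 is even  ✓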